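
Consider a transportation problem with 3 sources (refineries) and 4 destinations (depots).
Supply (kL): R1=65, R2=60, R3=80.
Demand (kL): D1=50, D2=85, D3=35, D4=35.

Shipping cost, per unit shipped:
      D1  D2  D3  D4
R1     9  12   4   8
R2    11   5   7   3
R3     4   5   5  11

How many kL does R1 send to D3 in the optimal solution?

35

The minimum-cost plan:
  R1->D3: 35 × 4 = 140
  R1->D4: 30 × 8 = 240
  R2->D2: 55 × 5 = 275
  R2->D4: 5 × 3 = 15
  R3->D1: 50 × 4 = 200
  R3->D2: 30 × 5 = 150
Total cost = 1020.
So R1→D3 carries 35 kL.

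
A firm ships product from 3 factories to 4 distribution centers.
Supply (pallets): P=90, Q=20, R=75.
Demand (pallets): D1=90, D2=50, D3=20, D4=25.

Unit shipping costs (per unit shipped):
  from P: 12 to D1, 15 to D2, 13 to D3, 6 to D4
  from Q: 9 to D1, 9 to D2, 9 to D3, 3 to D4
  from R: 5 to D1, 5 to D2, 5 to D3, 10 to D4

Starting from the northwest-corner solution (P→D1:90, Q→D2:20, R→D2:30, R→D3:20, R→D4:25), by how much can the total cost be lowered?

Current plan cost = 90·12 + 20·9 + 30·5 + 20·5 + 25·10 = 1760.
Optimal plan:
  P–D1: 65 × 12 = 780
  P–D4: 25 × 6 = 150
  Q–D2: 20 × 9 = 180
  R–D1: 25 × 5 = 125
  R–D2: 30 × 5 = 150
  R–D3: 20 × 5 = 100
Optimal cost = 1485.
Saving = 1760 − 1485 = 275.

275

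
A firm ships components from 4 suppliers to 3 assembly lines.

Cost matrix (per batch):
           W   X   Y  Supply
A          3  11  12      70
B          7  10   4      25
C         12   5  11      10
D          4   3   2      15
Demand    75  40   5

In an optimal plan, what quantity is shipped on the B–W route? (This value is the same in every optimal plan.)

5

Solving gives:
  A→W: 70 × 3 = 210
  B→W: 5 × 7 = 35
  B→X: 15 × 10 = 150
  B→Y: 5 × 4 = 20
  C→X: 10 × 5 = 50
  D→X: 15 × 3 = 45
Total cost = 510.
So B→W carries 5 batches.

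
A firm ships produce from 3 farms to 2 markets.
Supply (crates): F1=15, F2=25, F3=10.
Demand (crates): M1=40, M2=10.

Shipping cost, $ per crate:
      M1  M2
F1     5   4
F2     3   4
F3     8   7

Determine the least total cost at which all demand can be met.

One minimum-cost allocation:
  F1→M1: 5 × $5 = $25
  F1→M2: 10 × $4 = $40
  F2→M1: 25 × $3 = $75
  F3→M1: 10 × $8 = $80
Total = 25 + 40 + 75 + 80 = $220.

220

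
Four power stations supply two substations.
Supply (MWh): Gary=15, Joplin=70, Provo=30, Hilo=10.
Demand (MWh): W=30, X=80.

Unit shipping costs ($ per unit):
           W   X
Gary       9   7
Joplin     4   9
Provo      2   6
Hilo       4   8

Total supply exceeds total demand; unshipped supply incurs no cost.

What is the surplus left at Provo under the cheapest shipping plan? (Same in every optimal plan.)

Minimum-cost shipments:
  Gary–X: 15 × $7 = $105
  Joplin–W: 30 × $4 = $120
  Joplin–X: 25 × $9 = $225
  Provo–X: 30 × $6 = $180
  Hilo–X: 10 × $8 = $80
Total cost = $710.
Provo ships 30 of its 30, leaving 0.

0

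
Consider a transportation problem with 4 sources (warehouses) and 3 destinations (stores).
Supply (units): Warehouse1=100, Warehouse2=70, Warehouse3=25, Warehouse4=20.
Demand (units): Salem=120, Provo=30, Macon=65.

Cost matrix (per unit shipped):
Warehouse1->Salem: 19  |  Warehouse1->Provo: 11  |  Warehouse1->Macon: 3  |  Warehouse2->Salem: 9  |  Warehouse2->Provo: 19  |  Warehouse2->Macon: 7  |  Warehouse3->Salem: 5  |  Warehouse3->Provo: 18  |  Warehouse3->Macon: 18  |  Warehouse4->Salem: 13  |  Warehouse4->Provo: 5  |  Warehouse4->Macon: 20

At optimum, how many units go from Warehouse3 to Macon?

0

Optimal shipments:
  Warehouse1–Salem: 5 × 19 = 95
  Warehouse1–Provo: 30 × 11 = 330
  Warehouse1–Macon: 65 × 3 = 195
  Warehouse2–Salem: 70 × 9 = 630
  Warehouse3–Salem: 25 × 5 = 125
  Warehouse4–Salem: 20 × 13 = 260
Total cost = 1635.
The route Warehouse3→Macon is not used.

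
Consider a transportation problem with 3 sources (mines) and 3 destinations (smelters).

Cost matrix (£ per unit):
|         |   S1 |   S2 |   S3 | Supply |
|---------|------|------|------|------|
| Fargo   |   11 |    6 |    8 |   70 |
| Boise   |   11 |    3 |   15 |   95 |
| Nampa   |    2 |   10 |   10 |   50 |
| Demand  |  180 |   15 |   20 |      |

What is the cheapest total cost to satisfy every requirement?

An optimal shipping plan:
  Fargo->S1: 50 × £11 = £550
  Fargo->S3: 20 × £8 = £160
  Boise->S1: 80 × £11 = £880
  Boise->S2: 15 × £3 = £45
  Nampa->S1: 50 × £2 = £100
Total = 550 + 160 + 880 + 45 + 100 = £1735.
(Supply check: Fargo ships 70; Boise ships 95; Nampa ships 50.)

1735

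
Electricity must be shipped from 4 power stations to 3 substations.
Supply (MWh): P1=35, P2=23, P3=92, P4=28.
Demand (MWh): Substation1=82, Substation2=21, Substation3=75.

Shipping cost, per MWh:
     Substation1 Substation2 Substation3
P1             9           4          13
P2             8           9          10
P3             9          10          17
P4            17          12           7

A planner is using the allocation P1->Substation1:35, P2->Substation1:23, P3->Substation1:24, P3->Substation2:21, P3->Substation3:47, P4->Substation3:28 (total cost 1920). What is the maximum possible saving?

Current plan cost = 35·9 + 23·8 + 24·9 + 21·10 + 47·17 + 28·7 = 1920.
Optimal plan:
  P1→Substation2: 21 × 4 = 84
  P1→Substation3: 14 × 13 = 182
  P2→Substation3: 23 × 10 = 230
  P3→Substation1: 82 × 9 = 738
  P3→Substation3: 10 × 17 = 170
  P4→Substation3: 28 × 7 = 196
Optimal cost = 1600.
Saving = 1920 − 1600 = 320.

320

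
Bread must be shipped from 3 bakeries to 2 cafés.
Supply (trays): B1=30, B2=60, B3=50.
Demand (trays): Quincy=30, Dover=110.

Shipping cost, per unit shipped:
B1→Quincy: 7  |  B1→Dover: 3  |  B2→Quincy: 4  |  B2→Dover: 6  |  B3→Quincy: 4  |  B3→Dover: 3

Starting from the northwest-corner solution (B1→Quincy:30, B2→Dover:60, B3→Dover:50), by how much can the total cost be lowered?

Current plan cost = 30·7 + 60·6 + 50·3 = 720.
Optimal plan:
  B1→Dover: 30 × 3 = 90
  B2→Quincy: 30 × 4 = 120
  B2→Dover: 30 × 6 = 180
  B3→Dover: 50 × 3 = 150
Optimal cost = 540.
Saving = 720 − 540 = 180.

180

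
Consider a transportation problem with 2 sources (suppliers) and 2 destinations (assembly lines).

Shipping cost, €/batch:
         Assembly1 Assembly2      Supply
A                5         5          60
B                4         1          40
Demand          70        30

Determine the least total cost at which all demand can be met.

370

A cheapest plan:
  A→Assembly1: 60 batches
  B→Assembly1: 10 batches
  B→Assembly2: 30 batches
Total cost = €370.
(Supply check: A ships 60; B ships 40.)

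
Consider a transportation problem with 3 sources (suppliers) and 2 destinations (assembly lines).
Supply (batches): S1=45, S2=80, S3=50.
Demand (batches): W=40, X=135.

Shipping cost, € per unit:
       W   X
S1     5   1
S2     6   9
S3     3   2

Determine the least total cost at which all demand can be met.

745

Optimal allocation:
  S1→X: 45 batches
  S2→W: 40 batches
  S2→X: 40 batches
  S3→X: 50 batches
Total cost = €745.
(Supply check: S1 ships 45; S2 ships 80; S3 ships 50.)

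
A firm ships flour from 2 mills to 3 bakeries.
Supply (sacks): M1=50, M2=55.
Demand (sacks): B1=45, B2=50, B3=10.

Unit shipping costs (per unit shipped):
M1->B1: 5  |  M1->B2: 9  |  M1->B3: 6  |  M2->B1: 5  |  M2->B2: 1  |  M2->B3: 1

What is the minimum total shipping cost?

A cheapest plan:
  M1–B1: 45 × 5 = 225
  M1–B3: 5 × 6 = 30
  M2–B2: 50 × 1 = 50
  M2–B3: 5 × 1 = 5
Total = 225 + 30 + 50 + 5 = 310.

310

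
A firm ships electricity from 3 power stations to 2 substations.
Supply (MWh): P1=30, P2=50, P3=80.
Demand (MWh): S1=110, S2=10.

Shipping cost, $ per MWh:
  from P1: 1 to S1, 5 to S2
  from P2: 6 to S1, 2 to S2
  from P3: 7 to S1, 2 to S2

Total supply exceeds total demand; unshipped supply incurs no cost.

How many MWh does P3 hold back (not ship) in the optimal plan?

40

Minimum-cost shipments:
  P1–S1: 30 × $1 = $30
  P2–S1: 50 × $6 = $300
  P3–S1: 30 × $7 = $210
  P3–S2: 10 × $2 = $20
Total cost = $560.
P3 ships 40 of its 80, leaving 40.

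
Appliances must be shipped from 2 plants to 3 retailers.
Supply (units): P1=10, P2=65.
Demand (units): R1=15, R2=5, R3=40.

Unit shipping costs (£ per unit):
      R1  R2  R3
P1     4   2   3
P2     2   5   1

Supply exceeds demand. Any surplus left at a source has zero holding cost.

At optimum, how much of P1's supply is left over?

Minimum-cost shipments:
  P1 to R2: 5 × £2 = £10
  P2 to R1: 15 × £2 = £30
  P2 to R3: 40 × £1 = £40
Total cost = £80.
P1 ships 5 of its 10, leaving 5.

5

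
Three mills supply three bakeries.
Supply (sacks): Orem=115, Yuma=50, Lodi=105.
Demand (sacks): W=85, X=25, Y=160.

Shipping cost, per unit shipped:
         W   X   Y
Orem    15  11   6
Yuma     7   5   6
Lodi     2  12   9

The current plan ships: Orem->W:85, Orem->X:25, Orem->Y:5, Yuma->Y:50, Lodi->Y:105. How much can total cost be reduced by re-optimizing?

Current plan cost = 85·15 + 25·11 + 5·6 + 50·6 + 105·9 = 2825.
Optimal plan:
  Orem–Y: 115 × 6 = 690
  Yuma–X: 25 × 5 = 125
  Yuma–Y: 25 × 6 = 150
  Lodi–W: 85 × 2 = 170
  Lodi–Y: 20 × 9 = 180
Optimal cost = 1315.
Saving = 2825 − 1315 = 1510.

1510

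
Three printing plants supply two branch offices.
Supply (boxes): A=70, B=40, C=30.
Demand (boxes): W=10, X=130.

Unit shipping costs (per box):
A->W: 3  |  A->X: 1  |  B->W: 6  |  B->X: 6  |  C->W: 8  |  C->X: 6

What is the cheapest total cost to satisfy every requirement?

490

A cheapest plan:
  A–X: 70 × 1 = 70
  B–W: 10 × 6 = 60
  B–X: 30 × 6 = 180
  C–X: 30 × 6 = 180
Total = 70 + 60 + 180 + 180 = 490.
(Supply check: A ships 70; B ships 40; C ships 30.)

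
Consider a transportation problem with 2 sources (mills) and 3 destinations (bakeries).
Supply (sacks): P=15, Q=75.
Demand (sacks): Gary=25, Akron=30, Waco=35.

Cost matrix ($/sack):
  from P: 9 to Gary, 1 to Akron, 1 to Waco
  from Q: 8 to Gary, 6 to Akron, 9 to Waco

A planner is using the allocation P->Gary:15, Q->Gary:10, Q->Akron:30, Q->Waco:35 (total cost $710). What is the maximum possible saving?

Current plan cost = 15·9 + 10·8 + 30·6 + 35·9 = $710.
Optimal plan:
  P→Waco: 15 × $1 = $15
  Q→Gary: 25 × $8 = $200
  Q→Akron: 30 × $6 = $180
  Q→Waco: 20 × $9 = $180
Optimal cost = $575.
Saving = 710 − 575 = $135.

135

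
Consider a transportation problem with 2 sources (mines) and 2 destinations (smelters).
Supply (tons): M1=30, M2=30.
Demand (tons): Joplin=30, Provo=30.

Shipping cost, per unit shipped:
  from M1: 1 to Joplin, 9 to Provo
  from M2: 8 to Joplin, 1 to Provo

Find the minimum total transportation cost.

One minimum-cost allocation:
  M1 to Joplin: 30 × 1 = 30
  M2 to Provo: 30 × 1 = 30
Total = 30 + 30 = 60.

60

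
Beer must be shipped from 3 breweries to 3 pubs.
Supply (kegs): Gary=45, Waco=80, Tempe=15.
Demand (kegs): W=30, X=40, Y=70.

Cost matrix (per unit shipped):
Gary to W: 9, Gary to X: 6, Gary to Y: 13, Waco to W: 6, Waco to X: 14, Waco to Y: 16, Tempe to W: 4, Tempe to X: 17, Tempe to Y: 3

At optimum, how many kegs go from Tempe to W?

Solving gives:
  Gary->X: 40 kegs
  Gary->Y: 5 kegs
  Waco->W: 30 kegs
  Waco->Y: 50 kegs
  Tempe->Y: 15 kegs
Total cost = 1330.
The route Tempe→W is not used.

0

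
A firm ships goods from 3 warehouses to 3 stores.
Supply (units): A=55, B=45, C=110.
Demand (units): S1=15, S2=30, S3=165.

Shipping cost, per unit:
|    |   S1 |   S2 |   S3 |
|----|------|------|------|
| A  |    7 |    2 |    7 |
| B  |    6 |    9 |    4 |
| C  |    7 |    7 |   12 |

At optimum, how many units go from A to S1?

0

Optimal shipments:
  A->S3: 55 × 7 = 385
  B->S3: 45 × 4 = 180
  C->S1: 15 × 7 = 105
  C->S2: 30 × 7 = 210
  C->S3: 65 × 12 = 780
Total cost = 1660.
The route A→S1 is not used.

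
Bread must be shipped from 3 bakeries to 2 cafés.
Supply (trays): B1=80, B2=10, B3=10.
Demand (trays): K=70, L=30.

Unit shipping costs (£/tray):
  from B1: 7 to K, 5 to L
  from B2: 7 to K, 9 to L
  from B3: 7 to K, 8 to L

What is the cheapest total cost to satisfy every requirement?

640

An optimal shipping plan:
  B1–K: 50 × £7 = £350
  B1–L: 30 × £5 = £150
  B2–K: 10 × £7 = £70
  B3–K: 10 × £7 = £70
Total = 350 + 150 + 70 + 70 = £640.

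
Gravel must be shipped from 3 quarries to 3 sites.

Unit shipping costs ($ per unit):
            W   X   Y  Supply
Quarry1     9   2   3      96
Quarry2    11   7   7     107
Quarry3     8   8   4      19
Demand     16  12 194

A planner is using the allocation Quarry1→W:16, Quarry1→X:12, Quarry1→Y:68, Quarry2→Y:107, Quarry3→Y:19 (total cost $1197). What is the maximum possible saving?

Current plan cost = 16·9 + 12·2 + 68·3 + 107·7 + 19·4 = $1197.
Optimal plan:
  Quarry1->X: 12 × $2 = $24
  Quarry1->Y: 84 × $3 = $252
  Quarry2->W: 16 × $11 = $176
  Quarry2->Y: 91 × $7 = $637
  Quarry3->Y: 19 × $4 = $76
Optimal cost = $1165.
Saving = 1197 − 1165 = $32.

32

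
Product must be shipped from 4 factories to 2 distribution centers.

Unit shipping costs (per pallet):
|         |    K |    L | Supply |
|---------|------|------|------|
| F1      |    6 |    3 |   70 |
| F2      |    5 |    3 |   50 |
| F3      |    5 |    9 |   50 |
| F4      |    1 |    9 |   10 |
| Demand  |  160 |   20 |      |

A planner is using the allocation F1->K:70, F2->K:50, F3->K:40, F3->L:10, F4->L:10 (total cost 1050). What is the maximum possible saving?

180

Current plan cost = 70·6 + 50·5 + 40·5 + 10·9 + 10·9 = 1050.
Optimal plan:
  F1 to K: 50 × 6 = 300
  F1 to L: 20 × 3 = 60
  F2 to K: 50 × 5 = 250
  F3 to K: 50 × 5 = 250
  F4 to K: 10 × 1 = 10
Optimal cost = 870.
Saving = 1050 − 870 = 180.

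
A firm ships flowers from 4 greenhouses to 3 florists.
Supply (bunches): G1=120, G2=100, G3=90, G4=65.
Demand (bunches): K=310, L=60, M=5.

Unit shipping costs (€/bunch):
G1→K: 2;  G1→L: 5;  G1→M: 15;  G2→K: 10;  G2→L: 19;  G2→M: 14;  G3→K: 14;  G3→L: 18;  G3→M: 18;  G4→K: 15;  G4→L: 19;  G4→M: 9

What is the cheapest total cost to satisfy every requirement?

A cheapest plan:
  G1→K: 60 × €2 = €120
  G1→L: 60 × €5 = €300
  G2→K: 100 × €10 = €1000
  G3→K: 90 × €14 = €1260
  G4→K: 60 × €15 = €900
  G4→M: 5 × €9 = €45
Total = 120 + 300 + 1000 + 1260 + 900 + 45 = €3625.

3625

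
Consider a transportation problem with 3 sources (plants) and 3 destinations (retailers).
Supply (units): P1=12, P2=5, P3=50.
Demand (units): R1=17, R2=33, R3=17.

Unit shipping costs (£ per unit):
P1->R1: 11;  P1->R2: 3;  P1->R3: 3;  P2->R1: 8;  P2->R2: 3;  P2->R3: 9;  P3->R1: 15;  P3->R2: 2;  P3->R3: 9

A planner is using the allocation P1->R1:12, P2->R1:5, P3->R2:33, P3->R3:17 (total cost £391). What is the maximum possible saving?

24

Current plan cost = 12·11 + 5·8 + 33·2 + 17·9 = £391.
Optimal plan:
  P1–R3: 12 × £3 = £36
  P2–R1: 5 × £8 = £40
  P3–R1: 12 × £15 = £180
  P3–R2: 33 × £2 = £66
  P3–R3: 5 × £9 = £45
Optimal cost = £367.
Saving = 391 − 367 = £24.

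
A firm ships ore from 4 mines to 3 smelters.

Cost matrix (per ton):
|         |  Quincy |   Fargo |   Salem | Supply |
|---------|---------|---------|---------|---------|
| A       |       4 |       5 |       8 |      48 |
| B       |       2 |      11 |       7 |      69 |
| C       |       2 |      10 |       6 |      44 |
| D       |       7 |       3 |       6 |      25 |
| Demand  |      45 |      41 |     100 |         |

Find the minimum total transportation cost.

A cheapest plan:
  A→Fargo: 41 tons
  A→Salem: 7 tons
  B→Quincy: 45 tons
  B→Salem: 24 tons
  C→Salem: 44 tons
  D→Salem: 25 tons
Total cost = 933.

933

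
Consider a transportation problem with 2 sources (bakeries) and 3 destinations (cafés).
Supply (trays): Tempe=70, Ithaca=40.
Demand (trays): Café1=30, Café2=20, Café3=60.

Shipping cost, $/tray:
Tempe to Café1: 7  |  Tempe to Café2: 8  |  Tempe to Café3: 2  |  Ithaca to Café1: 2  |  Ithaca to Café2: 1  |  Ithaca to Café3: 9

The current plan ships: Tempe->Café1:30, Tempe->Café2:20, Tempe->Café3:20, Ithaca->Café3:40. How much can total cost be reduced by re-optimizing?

520

Current plan cost = 30·7 + 20·8 + 20·2 + 40·9 = $770.
Optimal plan:
  Tempe–Café1: 10 trays
  Tempe–Café3: 60 trays
  Ithaca–Café1: 20 trays
  Ithaca–Café2: 20 trays
Optimal cost = $250.
Saving = 770 − 250 = $520.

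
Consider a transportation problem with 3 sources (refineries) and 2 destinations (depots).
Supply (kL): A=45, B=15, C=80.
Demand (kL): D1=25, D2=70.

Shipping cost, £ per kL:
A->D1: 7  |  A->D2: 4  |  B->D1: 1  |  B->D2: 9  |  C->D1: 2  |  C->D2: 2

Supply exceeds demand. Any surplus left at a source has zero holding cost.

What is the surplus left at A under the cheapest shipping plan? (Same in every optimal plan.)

An optimal plan:
  B to D1: 15 × £1 = £15
  C to D1: 10 × £2 = £20
  C to D2: 70 × £2 = £140
Total cost = £175.
A ships 0 of its 45, leaving 45.

45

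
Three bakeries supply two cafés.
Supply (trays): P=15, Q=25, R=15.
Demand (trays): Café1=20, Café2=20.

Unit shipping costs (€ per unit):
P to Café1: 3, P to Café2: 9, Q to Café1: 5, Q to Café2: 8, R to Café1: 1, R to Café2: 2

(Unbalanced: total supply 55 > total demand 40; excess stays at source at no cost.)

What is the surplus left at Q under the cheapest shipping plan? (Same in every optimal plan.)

15

An optimal plan:
  P to Café1: 15 × €3 = €45
  Q to Café1: 5 × €5 = €25
  Q to Café2: 5 × €8 = €40
  R to Café2: 15 × €2 = €30
Total cost = €140.
Q ships 10 of its 25, leaving 15.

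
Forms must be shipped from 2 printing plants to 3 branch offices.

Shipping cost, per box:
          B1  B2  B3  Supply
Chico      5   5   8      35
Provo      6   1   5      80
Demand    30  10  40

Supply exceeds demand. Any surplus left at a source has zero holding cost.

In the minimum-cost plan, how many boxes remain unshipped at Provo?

30

An optimal plan:
  Chico–B1: 30 boxes
  Provo–B2: 10 boxes
  Provo–B3: 40 boxes
Total cost = 360.
Provo ships 50 of its 80, leaving 30.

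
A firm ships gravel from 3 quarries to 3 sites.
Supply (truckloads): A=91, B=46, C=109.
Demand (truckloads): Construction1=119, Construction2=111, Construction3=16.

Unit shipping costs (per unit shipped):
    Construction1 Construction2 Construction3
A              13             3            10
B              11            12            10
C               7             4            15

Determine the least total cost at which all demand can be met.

One minimum-cost allocation:
  A to Construction2: 91 × 3 = 273
  B to Construction1: 30 × 11 = 330
  B to Construction3: 16 × 10 = 160
  C to Construction1: 89 × 7 = 623
  C to Construction2: 20 × 4 = 80
Total = 273 + 330 + 160 + 623 + 80 = 1466.

1466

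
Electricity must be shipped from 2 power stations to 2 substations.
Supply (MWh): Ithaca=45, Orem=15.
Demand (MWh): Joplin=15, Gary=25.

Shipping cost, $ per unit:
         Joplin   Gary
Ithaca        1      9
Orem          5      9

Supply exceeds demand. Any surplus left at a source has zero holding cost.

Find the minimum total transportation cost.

One minimum-cost allocation:
  Ithaca→Joplin: 15 × $1 = $15
  Ithaca→Gary: 25 × $9 = $225
Total = 15 + 225 = $240.

240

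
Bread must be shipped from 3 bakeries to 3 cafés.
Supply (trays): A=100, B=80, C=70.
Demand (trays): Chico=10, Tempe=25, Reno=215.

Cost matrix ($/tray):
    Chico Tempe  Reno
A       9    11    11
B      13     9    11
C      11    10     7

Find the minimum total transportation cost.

An optimal shipping plan:
  A to Chico: 10 × $9 = $90
  A to Reno: 90 × $11 = $990
  B to Tempe: 25 × $9 = $225
  B to Reno: 55 × $11 = $605
  C to Reno: 70 × $7 = $490
Total = 90 + 990 + 225 + 605 + 490 = $2400.
(Supply check: A ships 100; B ships 80; C ships 70.)

2400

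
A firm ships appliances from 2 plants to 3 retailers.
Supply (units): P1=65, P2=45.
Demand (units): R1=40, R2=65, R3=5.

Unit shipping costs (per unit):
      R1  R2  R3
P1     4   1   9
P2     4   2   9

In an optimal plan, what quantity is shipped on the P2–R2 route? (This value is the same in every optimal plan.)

The minimum-cost plan:
  P1 to R2: 65 × 1 = 65
  P2 to R1: 40 × 4 = 160
  P2 to R3: 5 × 9 = 45
Total cost = 270.
The route P2→R2 is not used.

0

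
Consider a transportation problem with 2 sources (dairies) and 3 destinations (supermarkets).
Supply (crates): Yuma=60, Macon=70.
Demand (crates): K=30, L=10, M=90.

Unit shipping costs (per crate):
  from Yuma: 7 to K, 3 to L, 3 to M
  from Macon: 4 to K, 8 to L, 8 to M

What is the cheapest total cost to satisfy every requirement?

620

Optimal allocation:
  Yuma to L: 10 × 3 = 30
  Yuma to M: 50 × 3 = 150
  Macon to K: 30 × 4 = 120
  Macon to M: 40 × 8 = 320
Total = 30 + 150 + 120 + 320 = 620.
(Supply check: Yuma ships 60; Macon ships 70.)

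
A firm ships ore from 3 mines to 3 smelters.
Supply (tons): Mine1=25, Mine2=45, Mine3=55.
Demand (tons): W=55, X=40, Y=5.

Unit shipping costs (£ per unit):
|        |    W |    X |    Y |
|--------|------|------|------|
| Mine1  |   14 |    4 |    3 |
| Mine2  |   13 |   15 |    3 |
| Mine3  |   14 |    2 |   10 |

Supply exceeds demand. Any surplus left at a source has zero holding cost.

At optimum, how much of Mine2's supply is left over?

Minimum-cost shipments:
  Mine1→Y: 5 × £3 = £15
  Mine2→W: 45 × £13 = £585
  Mine3→W: 10 × £14 = £140
  Mine3→X: 40 × £2 = £80
Total cost = £820.
Mine2 ships 45 of its 45, leaving 0.

0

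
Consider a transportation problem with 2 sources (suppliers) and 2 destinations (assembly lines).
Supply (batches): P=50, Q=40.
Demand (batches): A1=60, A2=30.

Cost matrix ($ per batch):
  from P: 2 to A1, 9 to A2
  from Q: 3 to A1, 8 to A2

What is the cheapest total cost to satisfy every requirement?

A cheapest plan:
  P→A1: 50 × $2 = $100
  Q→A1: 10 × $3 = $30
  Q→A2: 30 × $8 = $240
Total = 100 + 30 + 240 = $370.
(Supply check: P ships 50; Q ships 40.)

370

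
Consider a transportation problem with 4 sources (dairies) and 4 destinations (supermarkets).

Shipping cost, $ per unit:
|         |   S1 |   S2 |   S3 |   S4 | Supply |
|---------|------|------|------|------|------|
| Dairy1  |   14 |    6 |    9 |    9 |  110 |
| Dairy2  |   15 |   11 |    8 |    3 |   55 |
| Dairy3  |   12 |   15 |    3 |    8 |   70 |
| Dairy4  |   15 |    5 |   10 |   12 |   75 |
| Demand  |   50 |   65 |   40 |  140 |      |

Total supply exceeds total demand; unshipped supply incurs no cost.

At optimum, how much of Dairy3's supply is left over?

0

An optimal plan:
  Dairy1–S1: 20 × $14 = $280
  Dairy1–S4: 85 × $9 = $765
  Dairy2–S4: 55 × $3 = $165
  Dairy3–S1: 30 × $12 = $360
  Dairy3–S3: 40 × $3 = $120
  Dairy4–S2: 65 × $5 = $325
Total cost = $2015.
Dairy3 ships 70 of its 70, leaving 0.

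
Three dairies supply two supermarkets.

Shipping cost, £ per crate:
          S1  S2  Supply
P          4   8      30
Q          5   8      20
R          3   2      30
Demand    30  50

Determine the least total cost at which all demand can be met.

340

An optimal shipping plan:
  P→S1: 30 × £4 = £120
  Q→S2: 20 × £8 = £160
  R→S2: 30 × £2 = £60
Total = 120 + 160 + 60 = £340.
(Supply check: P ships 30; Q ships 20; R ships 30.)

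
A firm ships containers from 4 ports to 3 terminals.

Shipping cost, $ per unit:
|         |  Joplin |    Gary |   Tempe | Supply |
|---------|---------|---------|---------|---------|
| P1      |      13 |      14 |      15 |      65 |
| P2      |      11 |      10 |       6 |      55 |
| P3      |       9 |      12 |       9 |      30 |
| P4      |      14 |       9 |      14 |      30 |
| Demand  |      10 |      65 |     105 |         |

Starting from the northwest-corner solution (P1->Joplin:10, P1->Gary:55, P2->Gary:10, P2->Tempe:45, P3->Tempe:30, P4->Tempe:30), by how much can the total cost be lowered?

Current plan cost = 10·13 + 55·14 + 10·10 + 45·6 + 30·9 + 30·14 = $1960.
Optimal plan:
  P1 to Joplin: 10 × $13 = $130
  P1 to Gary: 35 × $14 = $490
  P1 to Tempe: 20 × $15 = $300
  P2 to Tempe: 55 × $6 = $330
  P3 to Tempe: 30 × $9 = $270
  P4 to Gary: 30 × $9 = $270
Optimal cost = $1790.
Saving = 1960 − 1790 = $170.

170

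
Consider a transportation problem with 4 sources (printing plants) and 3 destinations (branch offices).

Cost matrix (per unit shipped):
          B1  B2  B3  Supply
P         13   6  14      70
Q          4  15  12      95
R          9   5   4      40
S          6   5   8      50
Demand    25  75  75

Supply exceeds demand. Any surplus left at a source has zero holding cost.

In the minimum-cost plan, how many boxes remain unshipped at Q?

Minimum-cost shipments:
  P to B2: 60 × 6 = 360
  Q to B1: 25 × 4 = 100
  R to B3: 40 × 4 = 160
  S to B2: 15 × 5 = 75
  S to B3: 35 × 8 = 280
Total cost = 975.
Q ships 25 of its 95, leaving 70.

70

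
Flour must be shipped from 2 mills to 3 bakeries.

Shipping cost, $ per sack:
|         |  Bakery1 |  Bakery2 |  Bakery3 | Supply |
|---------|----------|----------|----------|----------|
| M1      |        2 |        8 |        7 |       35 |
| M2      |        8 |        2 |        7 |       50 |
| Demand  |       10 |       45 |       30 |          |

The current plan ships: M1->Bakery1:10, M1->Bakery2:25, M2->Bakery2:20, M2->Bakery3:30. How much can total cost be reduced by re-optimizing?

150

Current plan cost = 10·2 + 25·8 + 20·2 + 30·7 = $470.
Optimal plan:
  M1 to Bakery1: 10 × $2 = $20
  M1 to Bakery3: 25 × $7 = $175
  M2 to Bakery2: 45 × $2 = $90
  M2 to Bakery3: 5 × $7 = $35
Optimal cost = $320.
Saving = 470 − 320 = $150.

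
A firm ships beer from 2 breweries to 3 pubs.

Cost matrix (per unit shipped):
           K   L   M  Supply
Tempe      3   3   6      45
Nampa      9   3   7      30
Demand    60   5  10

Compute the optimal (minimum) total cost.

An optimal shipping plan:
  Tempe→K: 45 × 3 = 135
  Nampa→K: 15 × 9 = 135
  Nampa→L: 5 × 3 = 15
  Nampa→M: 10 × 7 = 70
Total = 135 + 135 + 15 + 70 = 355.

355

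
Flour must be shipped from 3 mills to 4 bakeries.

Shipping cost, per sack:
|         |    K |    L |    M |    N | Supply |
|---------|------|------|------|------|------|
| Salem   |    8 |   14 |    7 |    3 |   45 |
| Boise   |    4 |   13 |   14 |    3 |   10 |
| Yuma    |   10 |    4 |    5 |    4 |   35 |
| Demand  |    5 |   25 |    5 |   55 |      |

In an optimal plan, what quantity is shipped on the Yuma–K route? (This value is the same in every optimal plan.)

Optimal shipments:
  Salem→N: 45 sacks
  Boise→K: 5 sacks
  Boise→N: 5 sacks
  Yuma→L: 25 sacks
  Yuma→M: 5 sacks
  Yuma→N: 5 sacks
Total cost = 315.
The route Yuma→K is not used.

0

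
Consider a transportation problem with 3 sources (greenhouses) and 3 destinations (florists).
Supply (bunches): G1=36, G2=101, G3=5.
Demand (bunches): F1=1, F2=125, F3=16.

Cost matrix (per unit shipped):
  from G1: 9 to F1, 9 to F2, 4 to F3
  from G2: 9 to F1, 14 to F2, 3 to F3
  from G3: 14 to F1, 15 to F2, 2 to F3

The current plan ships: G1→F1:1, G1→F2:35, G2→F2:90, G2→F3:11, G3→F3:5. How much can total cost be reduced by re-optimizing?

5

Current plan cost = 1·9 + 35·9 + 90·14 + 11·3 + 5·2 = 1627.
Optimal plan:
  G1→F2: 36 × 9 = 324
  G2→F1: 1 × 9 = 9
  G2→F2: 89 × 14 = 1246
  G2→F3: 11 × 3 = 33
  G3→F3: 5 × 2 = 10
Optimal cost = 1622.
Saving = 1627 − 1622 = 5.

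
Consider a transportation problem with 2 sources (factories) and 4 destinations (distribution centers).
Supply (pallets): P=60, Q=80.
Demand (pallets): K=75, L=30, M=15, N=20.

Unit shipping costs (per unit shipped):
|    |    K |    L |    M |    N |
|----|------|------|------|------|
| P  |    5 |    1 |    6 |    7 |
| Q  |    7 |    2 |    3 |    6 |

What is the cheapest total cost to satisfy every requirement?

630

An optimal shipping plan:
  P→K: 60 pallets
  Q→K: 15 pallets
  Q→L: 30 pallets
  Q→M: 15 pallets
  Q→N: 20 pallets
Total cost = 630.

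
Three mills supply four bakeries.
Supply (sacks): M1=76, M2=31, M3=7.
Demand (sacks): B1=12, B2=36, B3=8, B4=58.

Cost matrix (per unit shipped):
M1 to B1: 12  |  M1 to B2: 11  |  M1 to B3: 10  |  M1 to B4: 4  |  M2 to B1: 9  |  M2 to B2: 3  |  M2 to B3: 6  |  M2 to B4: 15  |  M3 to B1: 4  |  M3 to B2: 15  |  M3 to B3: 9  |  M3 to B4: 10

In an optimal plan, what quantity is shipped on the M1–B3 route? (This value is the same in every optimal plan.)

The minimum-cost plan:
  M1->B1: 5 × 12 = 60
  M1->B2: 5 × 11 = 55
  M1->B3: 8 × 10 = 80
  M1->B4: 58 × 4 = 232
  M2->B2: 31 × 3 = 93
  M3->B1: 7 × 4 = 28
Total cost = 548.
So M1→B3 carries 8 sacks.

8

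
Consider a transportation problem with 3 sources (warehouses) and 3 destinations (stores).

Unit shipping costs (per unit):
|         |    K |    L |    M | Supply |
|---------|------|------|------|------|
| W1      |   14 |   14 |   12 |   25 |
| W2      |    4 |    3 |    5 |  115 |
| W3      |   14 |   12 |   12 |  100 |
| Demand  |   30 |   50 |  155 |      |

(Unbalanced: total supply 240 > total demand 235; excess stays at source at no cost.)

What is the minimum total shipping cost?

1885

One minimum-cost allocation:
  W1 to M: 20 units
  W2 to K: 30 units
  W2 to L: 50 units
  W2 to M: 35 units
  W3 to M: 100 units
Total cost = 1885.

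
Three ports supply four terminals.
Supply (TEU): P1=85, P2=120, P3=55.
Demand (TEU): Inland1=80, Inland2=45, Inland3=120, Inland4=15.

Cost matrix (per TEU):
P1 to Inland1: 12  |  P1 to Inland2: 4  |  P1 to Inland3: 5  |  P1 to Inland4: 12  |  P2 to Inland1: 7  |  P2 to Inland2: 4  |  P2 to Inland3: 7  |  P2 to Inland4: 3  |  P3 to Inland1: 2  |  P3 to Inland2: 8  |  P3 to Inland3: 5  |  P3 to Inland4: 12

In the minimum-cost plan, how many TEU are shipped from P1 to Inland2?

0

Optimal shipments:
  P1->Inland3: 85 × 5 = 425
  P2->Inland1: 25 × 7 = 175
  P2->Inland2: 45 × 4 = 180
  P2->Inland3: 35 × 7 = 245
  P2->Inland4: 15 × 3 = 45
  P3->Inland1: 55 × 2 = 110
Total cost = 1180.
The route P1→Inland2 is not used.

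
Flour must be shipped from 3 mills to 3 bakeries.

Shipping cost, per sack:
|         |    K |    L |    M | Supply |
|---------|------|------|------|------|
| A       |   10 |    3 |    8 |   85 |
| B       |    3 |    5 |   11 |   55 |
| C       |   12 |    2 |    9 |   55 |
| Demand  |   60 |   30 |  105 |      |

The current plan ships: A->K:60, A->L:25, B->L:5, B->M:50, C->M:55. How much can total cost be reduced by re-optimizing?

Current plan cost = 60·10 + 25·3 + 5·5 + 50·11 + 55·9 = 1745.
Optimal plan:
  A→K: 5 × 10 = 50
  A→M: 80 × 8 = 640
  B→K: 55 × 3 = 165
  C→L: 30 × 2 = 60
  C→M: 25 × 9 = 225
Optimal cost = 1140.
Saving = 1745 − 1140 = 605.

605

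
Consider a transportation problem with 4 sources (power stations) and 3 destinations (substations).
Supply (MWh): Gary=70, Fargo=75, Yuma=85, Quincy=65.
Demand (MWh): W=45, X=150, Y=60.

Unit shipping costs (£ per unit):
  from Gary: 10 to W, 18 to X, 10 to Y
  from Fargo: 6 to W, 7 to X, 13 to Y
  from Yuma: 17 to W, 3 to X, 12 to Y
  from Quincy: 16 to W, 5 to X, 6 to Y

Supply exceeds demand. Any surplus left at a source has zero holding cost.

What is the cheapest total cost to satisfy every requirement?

Optimal allocation:
  Gary->Y: 30 × £10 = £300
  Fargo->W: 45 × £6 = £270
  Fargo->X: 30 × £7 = £210
  Yuma->X: 85 × £3 = £255
  Quincy->X: 35 × £5 = £175
  Quincy->Y: 30 × £6 = £180
Total = 300 + 270 + 210 + 255 + 175 + 180 = £1390.
(Supply check: Gary ships 30; Fargo ships 75; Yuma ships 85; Quincy ships 65.)

1390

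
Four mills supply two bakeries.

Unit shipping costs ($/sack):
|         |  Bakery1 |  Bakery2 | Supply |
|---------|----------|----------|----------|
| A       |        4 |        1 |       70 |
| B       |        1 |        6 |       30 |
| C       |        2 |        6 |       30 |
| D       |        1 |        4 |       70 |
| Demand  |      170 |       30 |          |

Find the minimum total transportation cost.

350

Optimal allocation:
  A to Bakery1: 40 sacks
  A to Bakery2: 30 sacks
  B to Bakery1: 30 sacks
  C to Bakery1: 30 sacks
  D to Bakery1: 70 sacks
Total cost = $350.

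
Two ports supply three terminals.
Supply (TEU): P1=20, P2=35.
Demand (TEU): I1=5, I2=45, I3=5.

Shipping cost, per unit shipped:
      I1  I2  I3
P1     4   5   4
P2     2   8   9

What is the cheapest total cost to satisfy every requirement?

345

An optimal shipping plan:
  P1–I2: 15 × 5 = 75
  P1–I3: 5 × 4 = 20
  P2–I1: 5 × 2 = 10
  P2–I2: 30 × 8 = 240
Total = 75 + 20 + 10 + 240 = 345.
(Supply check: P1 ships 20; P2 ships 35.)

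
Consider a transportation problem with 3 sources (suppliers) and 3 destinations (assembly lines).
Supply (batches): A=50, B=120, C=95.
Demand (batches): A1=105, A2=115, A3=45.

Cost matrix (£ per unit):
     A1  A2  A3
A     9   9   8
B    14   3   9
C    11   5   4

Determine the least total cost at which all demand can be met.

1595

An optimal shipping plan:
  A->A1: 50 × £9 = £450
  B->A1: 5 × £14 = £70
  B->A2: 115 × £3 = £345
  C->A1: 50 × £11 = £550
  C->A3: 45 × £4 = £180
Total = 450 + 70 + 345 + 550 + 180 = £1595.
(Supply check: A ships 50; B ships 120; C ships 95.)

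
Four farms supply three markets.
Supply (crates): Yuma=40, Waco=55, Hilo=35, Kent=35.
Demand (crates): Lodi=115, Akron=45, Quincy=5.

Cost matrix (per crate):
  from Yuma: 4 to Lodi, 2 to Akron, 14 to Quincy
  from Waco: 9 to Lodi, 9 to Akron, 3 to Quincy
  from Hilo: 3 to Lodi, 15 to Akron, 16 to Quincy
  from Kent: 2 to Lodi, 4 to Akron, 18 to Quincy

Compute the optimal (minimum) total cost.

Optimal allocation:
  Yuma→Akron: 40 crates
  Waco→Lodi: 45 crates
  Waco→Akron: 5 crates
  Waco→Quincy: 5 crates
  Hilo→Lodi: 35 crates
  Kent→Lodi: 35 crates
Total cost = 720.

720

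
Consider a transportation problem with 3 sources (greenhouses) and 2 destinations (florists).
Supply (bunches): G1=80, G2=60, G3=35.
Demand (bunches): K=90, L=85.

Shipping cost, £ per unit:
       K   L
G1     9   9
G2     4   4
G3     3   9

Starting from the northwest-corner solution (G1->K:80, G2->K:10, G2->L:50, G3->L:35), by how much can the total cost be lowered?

Current plan cost = 80·9 + 10·4 + 50·4 + 35·9 = £1275.
Optimal plan:
  G1 to K: 55 × £9 = £495
  G1 to L: 25 × £9 = £225
  G2 to L: 60 × £4 = £240
  G3 to K: 35 × £3 = £105
Optimal cost = £1065.
Saving = 1275 − 1065 = £210.

210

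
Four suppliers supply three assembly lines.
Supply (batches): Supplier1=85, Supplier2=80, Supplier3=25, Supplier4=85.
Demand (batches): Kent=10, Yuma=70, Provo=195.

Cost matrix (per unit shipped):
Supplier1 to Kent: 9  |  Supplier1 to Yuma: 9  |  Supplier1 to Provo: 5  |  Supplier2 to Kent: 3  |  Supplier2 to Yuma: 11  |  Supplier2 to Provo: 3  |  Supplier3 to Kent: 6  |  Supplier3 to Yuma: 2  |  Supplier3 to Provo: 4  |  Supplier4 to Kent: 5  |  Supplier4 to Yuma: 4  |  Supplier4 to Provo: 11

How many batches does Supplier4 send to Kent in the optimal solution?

Solving gives:
  Supplier1->Provo: 85 × 5 = 425
  Supplier2->Provo: 80 × 3 = 240
  Supplier3->Provo: 25 × 4 = 100
  Supplier4->Kent: 10 × 5 = 50
  Supplier4->Yuma: 70 × 4 = 280
  Supplier4->Provo: 5 × 11 = 55
Total cost = 1150.
So Supplier4→Kent carries 10 batches.

10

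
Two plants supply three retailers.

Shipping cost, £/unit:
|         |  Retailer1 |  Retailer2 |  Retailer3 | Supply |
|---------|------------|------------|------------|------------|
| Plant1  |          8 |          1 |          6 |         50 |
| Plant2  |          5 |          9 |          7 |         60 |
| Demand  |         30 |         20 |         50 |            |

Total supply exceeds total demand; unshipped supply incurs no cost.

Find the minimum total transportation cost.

Optimal allocation:
  Plant1 to Retailer2: 20 × £1 = £20
  Plant1 to Retailer3: 30 × £6 = £180
  Plant2 to Retailer1: 30 × £5 = £150
  Plant2 to Retailer3: 20 × £7 = £140
Total = 20 + 180 + 150 + 140 = £490.
(Supply check: Plant1 ships 50; Plant2 ships 50.)

490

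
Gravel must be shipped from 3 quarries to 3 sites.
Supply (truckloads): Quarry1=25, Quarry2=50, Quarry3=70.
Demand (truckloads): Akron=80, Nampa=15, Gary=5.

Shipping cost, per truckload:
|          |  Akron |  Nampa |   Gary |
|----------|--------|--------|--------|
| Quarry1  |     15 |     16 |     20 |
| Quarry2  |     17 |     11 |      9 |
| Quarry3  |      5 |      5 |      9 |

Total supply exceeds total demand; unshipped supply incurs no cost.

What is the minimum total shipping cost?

Optimal allocation:
  Quarry1 to Akron: 10 truckloads
  Quarry2 to Nampa: 15 truckloads
  Quarry2 to Gary: 5 truckloads
  Quarry3 to Akron: 70 truckloads
Total cost = 710.

710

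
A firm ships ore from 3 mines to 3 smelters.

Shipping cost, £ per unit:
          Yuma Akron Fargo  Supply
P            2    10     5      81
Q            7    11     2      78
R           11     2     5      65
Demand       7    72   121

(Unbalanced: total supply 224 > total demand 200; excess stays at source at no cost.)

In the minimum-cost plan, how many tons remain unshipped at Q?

0

An optimal plan:
  P–Yuma: 7 × £2 = £14
  P–Akron: 7 × £10 = £70
  P–Fargo: 43 × £5 = £215
  Q–Fargo: 78 × £2 = £156
  R–Akron: 65 × £2 = £130
Total cost = £585.
Q ships 78 of its 78, leaving 0.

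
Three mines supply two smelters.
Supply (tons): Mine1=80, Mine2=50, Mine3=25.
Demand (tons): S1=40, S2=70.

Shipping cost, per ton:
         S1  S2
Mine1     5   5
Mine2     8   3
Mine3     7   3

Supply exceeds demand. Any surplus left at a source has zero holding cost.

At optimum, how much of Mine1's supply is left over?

40

Minimum-cost shipments:
  Mine1 to S1: 40 × 5 = 200
  Mine2 to S2: 45 × 3 = 135
  Mine3 to S2: 25 × 3 = 75
Total cost = 410.
Mine1 ships 40 of its 80, leaving 40.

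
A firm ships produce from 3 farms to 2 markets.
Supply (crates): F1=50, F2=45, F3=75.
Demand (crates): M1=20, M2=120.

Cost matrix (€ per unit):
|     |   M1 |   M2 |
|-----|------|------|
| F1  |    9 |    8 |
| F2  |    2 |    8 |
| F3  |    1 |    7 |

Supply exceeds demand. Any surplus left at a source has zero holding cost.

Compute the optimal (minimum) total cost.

An optimal shipping plan:
  F1–M2: 50 × €8 = €400
  F2–M1: 15 × €2 = €30
  F3–M1: 5 × €1 = €5
  F3–M2: 70 × €7 = €490
Total = 400 + 30 + 5 + 490 = €925.

925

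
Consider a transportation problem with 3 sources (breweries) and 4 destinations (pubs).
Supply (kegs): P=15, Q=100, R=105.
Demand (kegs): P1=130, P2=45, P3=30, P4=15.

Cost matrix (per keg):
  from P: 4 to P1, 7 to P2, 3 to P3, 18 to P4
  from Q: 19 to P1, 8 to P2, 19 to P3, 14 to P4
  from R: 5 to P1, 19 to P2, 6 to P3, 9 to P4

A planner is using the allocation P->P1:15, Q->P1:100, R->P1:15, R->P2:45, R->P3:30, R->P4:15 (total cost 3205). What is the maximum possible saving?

Current plan cost = 15·4 + 100·19 + 15·5 + 45·19 + 30·6 + 15·9 = 3205.
Optimal plan:
  P–P3: 15 kegs
  Q–P1: 25 kegs
  Q–P2: 45 kegs
  Q–P3: 15 kegs
  Q–P4: 15 kegs
  R–P1: 105 kegs
Optimal cost = 1900.
Saving = 3205 − 1900 = 1305.

1305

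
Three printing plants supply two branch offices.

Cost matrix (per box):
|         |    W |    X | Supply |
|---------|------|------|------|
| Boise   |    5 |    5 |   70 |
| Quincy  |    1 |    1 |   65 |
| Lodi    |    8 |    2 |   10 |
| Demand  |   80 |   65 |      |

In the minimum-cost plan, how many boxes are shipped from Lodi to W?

The minimum-cost plan:
  Boise→W: 15 × 5 = 75
  Boise→X: 55 × 5 = 275
  Quincy→W: 65 × 1 = 65
  Lodi→X: 10 × 2 = 20
Total cost = 435.
The route Lodi→W is not used.

0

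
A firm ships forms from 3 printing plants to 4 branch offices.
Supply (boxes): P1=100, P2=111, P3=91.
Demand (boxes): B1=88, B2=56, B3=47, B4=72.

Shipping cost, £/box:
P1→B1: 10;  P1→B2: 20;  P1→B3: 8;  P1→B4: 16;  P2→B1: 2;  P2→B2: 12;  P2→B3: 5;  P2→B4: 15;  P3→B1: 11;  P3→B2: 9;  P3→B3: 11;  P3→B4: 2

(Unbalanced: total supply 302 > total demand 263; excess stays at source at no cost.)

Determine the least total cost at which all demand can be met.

Optimal allocation:
  P1→B1: 14 × £10 = £140
  P1→B3: 47 × £8 = £376
  P2→B1: 74 × £2 = £148
  P2→B2: 37 × £12 = £444
  P3→B2: 19 × £9 = £171
  P3→B4: 72 × £2 = £144
Total = 140 + 376 + 148 + 444 + 171 + 144 = £1423.

1423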